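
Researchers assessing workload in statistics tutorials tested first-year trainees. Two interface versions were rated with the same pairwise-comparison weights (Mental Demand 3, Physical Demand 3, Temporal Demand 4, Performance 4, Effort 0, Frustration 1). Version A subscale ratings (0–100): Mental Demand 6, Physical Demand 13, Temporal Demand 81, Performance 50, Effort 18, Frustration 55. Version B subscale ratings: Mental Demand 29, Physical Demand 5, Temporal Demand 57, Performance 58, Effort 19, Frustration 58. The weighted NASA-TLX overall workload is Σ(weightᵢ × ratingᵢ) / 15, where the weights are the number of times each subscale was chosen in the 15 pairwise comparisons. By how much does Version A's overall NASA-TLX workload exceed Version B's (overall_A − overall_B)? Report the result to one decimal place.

Version A weighted sum = 3·6 + 3·13 + 4·81 + 4·50 + 0·18 + 1·55 = 18 + 39 + 324 + 200 + 0 + 55 = 636; overall_A = 636/15 = 42.4000.
Version B weighted sum = 3·29 + 3·5 + 4·57 + 4·58 + 0·19 + 1·58 = 87 + 15 + 228 + 232 + 0 + 58 = 620; overall_B = 620/15 = 41.3333.
Difference = 42.4000 − 41.3333 = 1.0667 ≈ 1.1.

1.1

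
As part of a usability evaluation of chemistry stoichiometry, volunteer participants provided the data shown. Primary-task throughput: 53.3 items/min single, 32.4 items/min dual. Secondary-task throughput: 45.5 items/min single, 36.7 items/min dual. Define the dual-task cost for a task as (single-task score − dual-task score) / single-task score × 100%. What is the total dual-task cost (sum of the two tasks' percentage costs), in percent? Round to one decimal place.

58.6

Primary cost = (53.3 − 32.4) / 53.3 × 100% = 39.2120%.
Secondary cost = (45.5 − 36.7) / 45.5 × 100% = 19.3407%.
Total = 39.2120% + 19.3407% = 58.5527% ≈ 58.6%.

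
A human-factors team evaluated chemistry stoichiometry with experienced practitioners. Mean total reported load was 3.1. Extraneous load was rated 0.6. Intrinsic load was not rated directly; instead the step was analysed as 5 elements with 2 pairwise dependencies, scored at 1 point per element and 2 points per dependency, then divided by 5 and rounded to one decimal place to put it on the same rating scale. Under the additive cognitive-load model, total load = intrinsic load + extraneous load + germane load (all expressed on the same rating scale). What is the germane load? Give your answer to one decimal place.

Intrinsic (element-interactivity): (5 × 1 + 2 × 2) / 5 = 9 / 5 = 1.8000 → 1.8.
germane load = total − intrinsic − extraneous
             = 3.1 − 1.8 − 0.6 = 0.7.

0.7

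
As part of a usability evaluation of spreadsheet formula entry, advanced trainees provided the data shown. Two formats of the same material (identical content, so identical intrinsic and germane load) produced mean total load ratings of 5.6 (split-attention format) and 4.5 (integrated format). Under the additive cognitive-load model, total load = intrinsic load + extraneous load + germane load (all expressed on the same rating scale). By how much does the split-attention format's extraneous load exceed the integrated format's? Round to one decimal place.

Intrinsic and germane load are equal across formats, so the difference in total load equals the difference in extraneous load.
Extraneous-load difference = 5.6 − 4.5 = 1.1.

1.1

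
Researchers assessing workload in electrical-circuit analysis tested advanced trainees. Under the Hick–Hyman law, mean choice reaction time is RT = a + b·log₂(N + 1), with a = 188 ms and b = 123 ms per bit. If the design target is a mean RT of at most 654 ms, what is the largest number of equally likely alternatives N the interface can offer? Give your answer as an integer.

Set 188 + 123·log₂(N + 1) ≤ 654.
log₂(N + 1) ≤ (654 − 188) / 123 = 3.7886.
N + 1 ≤ 2^3.7886 = 13.8192.
N ≤ 12.8192, so the largest integer N is 12.

12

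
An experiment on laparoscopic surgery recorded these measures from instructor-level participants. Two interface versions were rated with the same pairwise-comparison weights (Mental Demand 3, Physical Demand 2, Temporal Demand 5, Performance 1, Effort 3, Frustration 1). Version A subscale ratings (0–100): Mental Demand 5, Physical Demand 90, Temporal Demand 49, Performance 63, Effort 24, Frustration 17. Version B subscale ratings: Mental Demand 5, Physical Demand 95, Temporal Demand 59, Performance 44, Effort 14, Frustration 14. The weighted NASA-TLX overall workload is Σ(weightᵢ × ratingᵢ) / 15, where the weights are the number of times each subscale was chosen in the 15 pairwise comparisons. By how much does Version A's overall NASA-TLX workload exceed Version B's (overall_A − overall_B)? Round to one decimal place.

-0.5

Version A weighted sum = 3·5 + 2·90 + 5·49 + 1·63 + 3·24 + 1·17 = 15 + 180 + 245 + 63 + 72 + 17 = 592; overall_A = 592/15 = 39.4667.
Version B weighted sum = 3·5 + 2·95 + 5·59 + 1·44 + 3·14 + 1·14 = 15 + 190 + 295 + 44 + 42 + 14 = 600; overall_B = 600/15 = 40.0000.
Difference = 39.4667 − 40.0000 = -0.5333 ≈ -0.5.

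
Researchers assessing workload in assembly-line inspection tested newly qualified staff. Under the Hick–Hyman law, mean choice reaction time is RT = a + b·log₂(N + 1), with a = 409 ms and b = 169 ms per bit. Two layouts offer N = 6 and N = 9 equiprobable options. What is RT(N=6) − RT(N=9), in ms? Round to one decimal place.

RT(6) = 409 + 169·log₂(7) = 409 + 169·2.8074 = 883.4506 ms.
RT(9) = 409 + 169·log₂(10) = 409 + 169·3.3219 = 970.4011 ms.
Difference = 883.4506 − 970.4011 = -86.9505 ≈ -87.0 ms.

-87.0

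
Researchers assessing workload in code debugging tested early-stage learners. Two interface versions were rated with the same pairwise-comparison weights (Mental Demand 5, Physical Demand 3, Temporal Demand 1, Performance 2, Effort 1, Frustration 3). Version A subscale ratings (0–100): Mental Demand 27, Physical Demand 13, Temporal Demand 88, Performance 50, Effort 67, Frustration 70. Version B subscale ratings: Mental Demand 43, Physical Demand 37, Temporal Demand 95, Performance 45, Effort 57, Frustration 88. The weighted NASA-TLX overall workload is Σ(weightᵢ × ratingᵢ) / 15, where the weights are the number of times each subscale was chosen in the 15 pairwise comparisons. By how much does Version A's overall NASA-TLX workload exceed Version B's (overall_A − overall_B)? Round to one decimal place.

-12.9

Version A weighted sum = 5·27 + 3·13 + 1·88 + 2·50 + 1·67 + 3·70 = 135 + 39 + 88 + 100 + 67 + 210 = 639; overall_A = 639/15 = 42.6000.
Version B weighted sum = 5·43 + 3·37 + 1·95 + 2·45 + 1·57 + 3·88 = 215 + 111 + 95 + 90 + 57 + 264 = 832; overall_B = 832/15 = 55.4667.
Difference = 42.6000 − 55.4667 = -12.8667 ≈ -12.9.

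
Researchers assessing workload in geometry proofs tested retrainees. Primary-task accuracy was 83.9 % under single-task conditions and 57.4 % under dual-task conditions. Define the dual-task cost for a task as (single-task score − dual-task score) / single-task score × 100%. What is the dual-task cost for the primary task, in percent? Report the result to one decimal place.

Cost = (83.9 − 57.4) / 83.9 × 100%
     = 26.5000 / 83.9 × 100% = 31.5852%.
≈ 31.6%.

31.6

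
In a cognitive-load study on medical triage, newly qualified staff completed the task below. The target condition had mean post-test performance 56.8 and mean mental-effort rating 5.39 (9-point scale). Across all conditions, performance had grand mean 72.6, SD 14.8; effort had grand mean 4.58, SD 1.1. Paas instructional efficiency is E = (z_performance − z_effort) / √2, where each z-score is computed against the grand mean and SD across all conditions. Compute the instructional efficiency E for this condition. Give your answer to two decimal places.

-1.28

z_performance = (56.8 − 72.6) / 14.8 = -15.8000 / 14.8 = -1.0676.
z_effort = (5.39 − 4.58) / 1.1 = 0.8100 / 1.1 = 0.7364.
z_P − z_E = -1.0676 − 0.7364 = -1.8040.
E = -1.8040 / √2 = -1.8040 / 1.41421 = -1.2756 ≈ -1.28.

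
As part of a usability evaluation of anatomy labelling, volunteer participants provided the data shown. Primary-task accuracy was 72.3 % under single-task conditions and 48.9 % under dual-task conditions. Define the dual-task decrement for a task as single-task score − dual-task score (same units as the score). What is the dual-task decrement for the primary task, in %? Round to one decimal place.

23.4

Decrement = 72.3 − 48.9 = 23.4000 % ≈ 23.4 %.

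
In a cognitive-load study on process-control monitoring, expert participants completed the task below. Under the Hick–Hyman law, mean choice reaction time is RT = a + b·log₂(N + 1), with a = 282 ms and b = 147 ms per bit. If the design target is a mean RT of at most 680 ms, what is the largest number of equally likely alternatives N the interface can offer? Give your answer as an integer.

Set 282 + 147·log₂(N + 1) ≤ 680.
log₂(N + 1) ≤ (680 − 282) / 147 = 2.7075.
N + 1 ≤ 2^2.7075 = 6.5319.
N ≤ 5.5319, so the largest integer N is 5.

5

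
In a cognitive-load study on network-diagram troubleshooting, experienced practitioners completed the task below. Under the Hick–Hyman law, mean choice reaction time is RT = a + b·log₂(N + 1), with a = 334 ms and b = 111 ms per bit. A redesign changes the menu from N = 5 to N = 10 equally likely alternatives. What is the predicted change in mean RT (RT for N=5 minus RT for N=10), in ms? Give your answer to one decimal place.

RT(5) = 334 + 111·log₂(6) = 334 + 111·2.5850 = 620.9350 ms.
RT(10) = 334 + 111·log₂(11) = 334 + 111·3.4594 = 717.9934 ms.
Difference = 620.9350 − 717.9934 = -97.0584 ≈ -97.1 ms.

-97.1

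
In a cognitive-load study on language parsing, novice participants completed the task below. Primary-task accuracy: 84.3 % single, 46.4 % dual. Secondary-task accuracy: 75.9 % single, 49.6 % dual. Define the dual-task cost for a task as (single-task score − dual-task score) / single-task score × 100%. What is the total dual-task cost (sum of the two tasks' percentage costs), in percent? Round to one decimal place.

79.6

Primary cost = (84.3 − 46.4) / 84.3 × 100% = 44.9585%.
Secondary cost = (75.9 − 49.6) / 75.9 × 100% = 34.6509%.
Total = 44.9585% + 34.6509% = 79.6094% ≈ 79.6%.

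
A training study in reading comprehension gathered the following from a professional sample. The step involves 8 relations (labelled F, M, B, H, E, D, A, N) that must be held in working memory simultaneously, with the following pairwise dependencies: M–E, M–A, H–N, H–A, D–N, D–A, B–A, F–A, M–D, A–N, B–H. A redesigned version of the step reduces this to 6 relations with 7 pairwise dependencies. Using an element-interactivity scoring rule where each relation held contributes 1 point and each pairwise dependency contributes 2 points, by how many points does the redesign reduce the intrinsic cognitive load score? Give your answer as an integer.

10

Original: 8 × 1 + 11 × 2 = 8 + 22 = 30.
Redesigned: 6 × 1 + 7 × 2 = 6 + 14 = 20.
Reduction = 30 − 20 = 10.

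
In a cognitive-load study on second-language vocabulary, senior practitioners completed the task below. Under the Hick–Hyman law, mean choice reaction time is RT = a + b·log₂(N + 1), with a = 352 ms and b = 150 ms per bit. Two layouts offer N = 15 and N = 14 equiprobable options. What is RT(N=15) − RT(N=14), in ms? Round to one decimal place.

RT(15) = 352 + 150·log₂(16) = 352 + 150·4.0000 = 952.0000 ms.
RT(14) = 352 + 150·log₂(15) = 352 + 150·3.9069 = 938.0350 ms.
Difference = 952.0000 − 938.0350 = 13.9650 ≈ 14.0 ms.

14.0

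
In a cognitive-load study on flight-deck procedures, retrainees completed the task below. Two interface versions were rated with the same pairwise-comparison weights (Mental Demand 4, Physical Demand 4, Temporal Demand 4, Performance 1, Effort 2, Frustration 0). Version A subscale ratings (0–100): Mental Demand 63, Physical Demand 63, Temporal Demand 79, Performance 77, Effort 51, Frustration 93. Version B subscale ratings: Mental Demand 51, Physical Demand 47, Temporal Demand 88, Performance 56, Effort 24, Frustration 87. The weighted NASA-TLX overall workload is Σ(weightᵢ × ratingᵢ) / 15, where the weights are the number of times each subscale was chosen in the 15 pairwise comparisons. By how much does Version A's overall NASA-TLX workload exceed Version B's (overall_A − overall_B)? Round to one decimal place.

Version A weighted sum = 4·63 + 4·63 + 4·79 + 1·77 + 2·51 + 0·93 = 252 + 252 + 316 + 77 + 102 + 0 = 999; overall_A = 999/15 = 66.6000.
Version B weighted sum = 4·51 + 4·47 + 4·88 + 1·56 + 2·24 + 0·87 = 204 + 188 + 352 + 56 + 48 + 0 = 848; overall_B = 848/15 = 56.5333.
Difference = 66.6000 − 56.5333 = 10.0667 ≈ 10.1.

10.1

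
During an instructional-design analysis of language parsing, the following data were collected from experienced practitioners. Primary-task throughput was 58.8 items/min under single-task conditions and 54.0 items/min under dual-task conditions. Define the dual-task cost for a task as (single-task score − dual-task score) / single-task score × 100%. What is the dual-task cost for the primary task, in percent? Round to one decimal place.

Cost = (58.8 − 54.0) / 58.8 × 100%
     = 4.8000 / 58.8 × 100% = 8.1633%.
≈ 8.2%.

8.2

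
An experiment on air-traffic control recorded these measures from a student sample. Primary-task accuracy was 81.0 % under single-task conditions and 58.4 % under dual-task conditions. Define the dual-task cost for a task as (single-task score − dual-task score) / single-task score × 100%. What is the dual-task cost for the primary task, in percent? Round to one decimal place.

Cost = (81.0 − 58.4) / 81.0 × 100%
     = 22.6000 / 81.0 × 100% = 27.9012%.
≈ 27.9%.

27.9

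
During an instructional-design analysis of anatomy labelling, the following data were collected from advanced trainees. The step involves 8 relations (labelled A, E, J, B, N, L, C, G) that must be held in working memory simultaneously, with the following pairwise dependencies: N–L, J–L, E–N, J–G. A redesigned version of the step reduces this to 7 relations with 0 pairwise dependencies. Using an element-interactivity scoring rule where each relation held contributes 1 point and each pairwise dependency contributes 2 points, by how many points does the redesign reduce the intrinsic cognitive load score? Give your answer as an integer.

9

Original: 8 × 1 + 4 × 2 = 8 + 8 = 16.
Redesigned: 7 × 1 + 0 × 2 = 7 + 0 = 7.
Reduction = 16 − 7 = 9.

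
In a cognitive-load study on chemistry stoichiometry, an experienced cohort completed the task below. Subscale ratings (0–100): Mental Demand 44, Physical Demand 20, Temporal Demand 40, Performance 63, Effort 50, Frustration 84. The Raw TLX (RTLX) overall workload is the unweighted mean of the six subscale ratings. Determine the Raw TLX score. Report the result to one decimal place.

Sum of ratings = 44 + 20 + 40 + 63 + 50 + 84 = 301.
RTLX = 301 / 6 = 50.1667 ≈ 50.2.

50.2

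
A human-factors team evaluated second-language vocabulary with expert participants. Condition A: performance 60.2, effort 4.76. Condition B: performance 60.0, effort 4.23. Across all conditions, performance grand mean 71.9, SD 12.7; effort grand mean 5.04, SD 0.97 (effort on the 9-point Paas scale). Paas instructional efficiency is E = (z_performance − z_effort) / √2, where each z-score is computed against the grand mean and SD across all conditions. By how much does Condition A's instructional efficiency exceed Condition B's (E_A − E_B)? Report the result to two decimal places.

Condition A: z_P = (60.2 − 71.9)/12.7 = -0.9213; z_E = (4.76 − 5.04)/0.97 = -0.2887; E_A = (-0.9213 − (-0.2887))/√2 = -0.4473.
Condition B: z_P = (60.0 − 71.9)/12.7 = -0.9370; z_E = (4.23 − 5.04)/0.97 = -0.8351; E_B = (-0.9370 − (-0.8351))/√2 = -0.0721.
E_A − E_B = -0.4473 − (-0.0721) = -0.3752 ≈ -0.38.

-0.38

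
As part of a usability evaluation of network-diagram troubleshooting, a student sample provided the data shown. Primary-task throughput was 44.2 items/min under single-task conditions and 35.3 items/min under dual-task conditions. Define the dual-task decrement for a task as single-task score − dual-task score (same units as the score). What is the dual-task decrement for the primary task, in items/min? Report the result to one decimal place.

Decrement = 44.2 − 35.3 = 8.9000 items/min ≈ 8.9 items/min.

8.9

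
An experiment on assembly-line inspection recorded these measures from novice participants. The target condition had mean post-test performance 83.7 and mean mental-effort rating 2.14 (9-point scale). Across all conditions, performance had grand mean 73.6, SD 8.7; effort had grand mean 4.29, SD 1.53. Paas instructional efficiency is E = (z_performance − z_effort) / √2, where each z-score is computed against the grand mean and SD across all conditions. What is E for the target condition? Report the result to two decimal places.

z_performance = (83.7 − 73.6) / 8.7 = 10.1000 / 8.7 = 1.1609.
z_effort = (2.14 − 4.29) / 1.53 = -2.1500 / 1.53 = -1.4052.
z_P − z_E = 1.1609 − (-1.4052) = 2.5661.
E = 2.5661 / √2 = 2.5661 / 1.41421 = 1.8145 ≈ 1.81.

1.81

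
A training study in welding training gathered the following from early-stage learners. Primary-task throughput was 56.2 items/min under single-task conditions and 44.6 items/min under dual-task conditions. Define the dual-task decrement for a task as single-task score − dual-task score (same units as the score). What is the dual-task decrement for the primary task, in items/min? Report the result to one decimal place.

11.6

Decrement = 56.2 − 44.6 = 11.6000 items/min ≈ 11.6 items/min.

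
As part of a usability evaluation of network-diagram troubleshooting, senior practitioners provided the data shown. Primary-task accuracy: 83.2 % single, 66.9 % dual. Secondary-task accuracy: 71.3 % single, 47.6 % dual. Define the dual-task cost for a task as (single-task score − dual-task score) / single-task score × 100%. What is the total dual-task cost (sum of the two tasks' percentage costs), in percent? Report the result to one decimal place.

Primary cost = (83.2 − 66.9) / 83.2 × 100% = 19.5913%.
Secondary cost = (71.3 − 47.6) / 71.3 × 100% = 33.2398%.
Total = 19.5913% + 33.2398% = 52.8311% ≈ 52.8%.

52.8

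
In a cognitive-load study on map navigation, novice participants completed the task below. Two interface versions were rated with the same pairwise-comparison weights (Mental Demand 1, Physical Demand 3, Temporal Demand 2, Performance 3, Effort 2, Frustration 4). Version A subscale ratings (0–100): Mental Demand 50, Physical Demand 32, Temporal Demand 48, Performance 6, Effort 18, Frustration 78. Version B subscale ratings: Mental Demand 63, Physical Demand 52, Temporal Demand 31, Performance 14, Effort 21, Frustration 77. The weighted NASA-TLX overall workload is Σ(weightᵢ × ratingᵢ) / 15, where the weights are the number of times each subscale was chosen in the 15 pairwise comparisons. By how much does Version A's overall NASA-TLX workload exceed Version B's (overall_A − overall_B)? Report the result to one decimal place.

Version A weighted sum = 1·50 + 3·32 + 2·48 + 3·6 + 2·18 + 4·78 = 50 + 96 + 96 + 18 + 36 + 312 = 608; overall_A = 608/15 = 40.5333.
Version B weighted sum = 1·63 + 3·52 + 2·31 + 3·14 + 2·21 + 4·77 = 63 + 156 + 62 + 42 + 42 + 308 = 673; overall_B = 673/15 = 44.8667.
Difference = 40.5333 − 44.8667 = -4.3334 ≈ -4.3.

-4.3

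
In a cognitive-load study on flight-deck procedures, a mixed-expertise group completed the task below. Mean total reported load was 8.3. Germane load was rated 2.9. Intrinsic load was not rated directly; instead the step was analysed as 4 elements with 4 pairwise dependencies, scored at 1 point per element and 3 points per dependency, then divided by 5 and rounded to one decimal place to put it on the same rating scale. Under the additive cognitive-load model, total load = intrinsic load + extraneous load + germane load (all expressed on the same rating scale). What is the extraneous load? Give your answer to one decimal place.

2.2

Intrinsic (element-interactivity): (4 × 1 + 4 × 3) / 5 = 16 / 5 = 3.2000 → 3.2.
extraneous load = total − intrinsic − germane
             = 8.3 − 3.2 − 2.9 = 2.2.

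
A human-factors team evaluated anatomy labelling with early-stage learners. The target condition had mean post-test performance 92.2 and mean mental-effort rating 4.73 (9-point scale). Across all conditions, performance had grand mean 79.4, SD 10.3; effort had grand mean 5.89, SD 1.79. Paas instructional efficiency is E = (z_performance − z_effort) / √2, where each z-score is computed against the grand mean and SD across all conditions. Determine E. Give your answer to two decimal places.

z_performance = (92.2 − 79.4) / 10.3 = 12.8000 / 10.3 = 1.2427.
z_effort = (4.73 − 5.89) / 1.79 = -1.1600 / 1.79 = -0.6480.
z_P − z_E = 1.2427 − (-0.6480) = 1.8907.
E = 1.8907 / √2 = 1.8907 / 1.41421 = 1.3369 ≈ 1.34.

1.34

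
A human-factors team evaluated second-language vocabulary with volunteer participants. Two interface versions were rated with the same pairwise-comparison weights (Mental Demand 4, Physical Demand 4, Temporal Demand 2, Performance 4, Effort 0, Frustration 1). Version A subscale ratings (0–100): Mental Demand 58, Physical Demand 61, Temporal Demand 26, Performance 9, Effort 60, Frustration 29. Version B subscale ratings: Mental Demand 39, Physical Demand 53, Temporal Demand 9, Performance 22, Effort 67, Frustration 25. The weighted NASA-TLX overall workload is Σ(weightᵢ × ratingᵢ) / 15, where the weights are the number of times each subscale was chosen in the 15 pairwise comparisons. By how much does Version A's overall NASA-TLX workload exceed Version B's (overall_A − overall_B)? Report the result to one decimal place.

6.3

Version A weighted sum = 4·58 + 4·61 + 2·26 + 4·9 + 0·60 + 1·29 = 232 + 244 + 52 + 36 + 0 + 29 = 593; overall_A = 593/15 = 39.5333.
Version B weighted sum = 4·39 + 4·53 + 2·9 + 4·22 + 0·67 + 1·25 = 156 + 212 + 18 + 88 + 0 + 25 = 499; overall_B = 499/15 = 33.2667.
Difference = 39.5333 − 33.2667 = 6.2666 ≈ 6.3.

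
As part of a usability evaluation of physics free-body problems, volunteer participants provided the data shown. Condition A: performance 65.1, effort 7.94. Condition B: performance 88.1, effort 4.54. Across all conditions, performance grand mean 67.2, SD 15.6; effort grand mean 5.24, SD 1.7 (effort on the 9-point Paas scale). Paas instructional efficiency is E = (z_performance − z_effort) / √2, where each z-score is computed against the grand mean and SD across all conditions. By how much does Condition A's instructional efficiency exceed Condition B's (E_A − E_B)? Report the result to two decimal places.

Condition A: z_P = (65.1 − 67.2)/15.6 = -0.1346; z_E = (7.94 − 5.24)/1.7 = 1.5882; E_A = (-0.1346 − 1.5882)/√2 = -1.2182.
Condition B: z_P = (88.1 − 67.2)/15.6 = 1.3397; z_E = (4.54 − 5.24)/1.7 = -0.4118; E_B = (1.3397 − (-0.4118))/√2 = 1.2385.
E_A − E_B = -1.2182 − 1.2385 = -2.4567 ≈ -2.46.

-2.46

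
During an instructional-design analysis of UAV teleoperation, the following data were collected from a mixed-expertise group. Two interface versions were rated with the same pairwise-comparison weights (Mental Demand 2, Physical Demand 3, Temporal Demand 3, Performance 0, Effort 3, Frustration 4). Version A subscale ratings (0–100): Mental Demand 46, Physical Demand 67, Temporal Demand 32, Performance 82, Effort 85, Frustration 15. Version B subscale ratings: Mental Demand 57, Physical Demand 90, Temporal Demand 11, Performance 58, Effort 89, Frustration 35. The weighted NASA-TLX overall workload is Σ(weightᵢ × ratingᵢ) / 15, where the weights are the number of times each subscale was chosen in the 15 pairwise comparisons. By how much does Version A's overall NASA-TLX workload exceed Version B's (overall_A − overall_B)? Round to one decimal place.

Version A weighted sum = 2·46 + 3·67 + 3·32 + 0·82 + 3·85 + 4·15 = 92 + 201 + 96 + 0 + 255 + 60 = 704; overall_A = 704/15 = 46.9333.
Version B weighted sum = 2·57 + 3·90 + 3·11 + 0·58 + 3·89 + 4·35 = 114 + 270 + 33 + 0 + 267 + 140 = 824; overall_B = 824/15 = 54.9333.
Difference = 46.9333 − 54.9333 = -8.0000 ≈ -8.0.

-8.0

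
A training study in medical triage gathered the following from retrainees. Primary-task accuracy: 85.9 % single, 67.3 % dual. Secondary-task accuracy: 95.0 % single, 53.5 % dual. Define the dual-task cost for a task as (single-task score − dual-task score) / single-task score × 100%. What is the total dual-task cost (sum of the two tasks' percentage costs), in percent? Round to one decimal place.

65.3

Primary cost = (85.9 − 67.3) / 85.9 × 100% = 21.6531%.
Secondary cost = (95.0 − 53.5) / 95.0 × 100% = 43.6842%.
Total = 21.6531% + 43.6842% = 65.3373% ≈ 65.3%.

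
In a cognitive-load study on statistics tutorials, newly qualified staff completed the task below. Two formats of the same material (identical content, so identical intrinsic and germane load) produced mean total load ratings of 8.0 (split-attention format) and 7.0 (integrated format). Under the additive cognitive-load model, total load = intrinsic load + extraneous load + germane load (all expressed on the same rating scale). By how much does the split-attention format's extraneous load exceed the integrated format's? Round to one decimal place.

1.0

Intrinsic and germane load are equal across formats, so the difference in total load equals the difference in extraneous load.
Extraneous-load difference = 8.0 − 7.0 = 1.0.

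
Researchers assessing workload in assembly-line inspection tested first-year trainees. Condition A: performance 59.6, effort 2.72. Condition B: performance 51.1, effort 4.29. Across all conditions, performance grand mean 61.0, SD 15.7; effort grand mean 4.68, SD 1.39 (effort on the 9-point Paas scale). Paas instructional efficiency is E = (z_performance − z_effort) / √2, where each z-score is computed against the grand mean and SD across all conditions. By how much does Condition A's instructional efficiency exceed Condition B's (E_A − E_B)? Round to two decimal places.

Condition A: z_P = (59.6 − 61.0)/15.7 = -0.0892; z_E = (2.72 − 4.68)/1.39 = -1.4101; E_A = (-0.0892 − (-1.4101))/√2 = 0.9340.
Condition B: z_P = (51.1 − 61.0)/15.7 = -0.6306; z_E = (4.29 − 4.68)/1.39 = -0.2806; E_B = (-0.6306 − (-0.2806))/√2 = -0.2475.
E_A − E_B = 0.9340 − (-0.2475) = 1.1815 ≈ 1.18.

1.18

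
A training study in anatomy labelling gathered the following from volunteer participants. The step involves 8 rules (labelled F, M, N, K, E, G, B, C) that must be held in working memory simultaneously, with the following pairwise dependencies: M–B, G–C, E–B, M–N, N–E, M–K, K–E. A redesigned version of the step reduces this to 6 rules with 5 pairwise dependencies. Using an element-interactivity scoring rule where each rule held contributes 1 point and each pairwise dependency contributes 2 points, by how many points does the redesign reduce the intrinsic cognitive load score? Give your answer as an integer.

6

Original: 8 × 1 + 7 × 2 = 8 + 14 = 22.
Redesigned: 6 × 1 + 5 × 2 = 6 + 10 = 16.
Reduction = 22 − 16 = 6.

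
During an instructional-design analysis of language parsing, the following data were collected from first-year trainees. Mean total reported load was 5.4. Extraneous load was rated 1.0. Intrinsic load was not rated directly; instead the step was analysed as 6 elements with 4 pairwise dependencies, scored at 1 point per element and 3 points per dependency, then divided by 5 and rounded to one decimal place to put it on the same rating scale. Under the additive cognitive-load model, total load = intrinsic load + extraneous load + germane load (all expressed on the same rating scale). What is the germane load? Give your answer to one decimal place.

Intrinsic (element-interactivity): (6 × 1 + 4 × 3) / 5 = 18 / 5 = 3.6000 → 3.6.
germane load = total − intrinsic − extraneous
             = 5.4 − 3.6 − 1.0 = 0.8.

0.8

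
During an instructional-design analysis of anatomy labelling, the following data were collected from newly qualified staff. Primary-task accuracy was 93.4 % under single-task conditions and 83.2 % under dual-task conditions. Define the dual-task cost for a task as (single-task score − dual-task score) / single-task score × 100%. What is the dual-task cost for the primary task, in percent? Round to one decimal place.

Cost = (93.4 − 83.2) / 93.4 × 100%
     = 10.2000 / 93.4 × 100% = 10.9208%.
≈ 10.9%.

10.9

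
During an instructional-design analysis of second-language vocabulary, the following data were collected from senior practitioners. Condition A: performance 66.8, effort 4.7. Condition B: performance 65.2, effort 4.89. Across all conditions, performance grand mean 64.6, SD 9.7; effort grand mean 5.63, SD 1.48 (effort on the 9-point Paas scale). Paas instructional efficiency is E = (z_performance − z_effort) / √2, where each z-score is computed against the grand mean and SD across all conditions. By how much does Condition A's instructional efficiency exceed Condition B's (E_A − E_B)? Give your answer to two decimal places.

0.21

Condition A: z_P = (66.8 − 64.6)/9.7 = 0.2268; z_E = (4.7 − 5.63)/1.48 = -0.6284; E_A = (0.2268 − (-0.6284))/√2 = 0.6047.
Condition B: z_P = (65.2 − 64.6)/9.7 = 0.0619; z_E = (4.89 − 5.63)/1.48 = -0.5000; E_B = (0.0619 − (-0.5000))/√2 = 0.3973.
E_A − E_B = 0.6047 − 0.3973 = 0.2074 ≈ 0.21.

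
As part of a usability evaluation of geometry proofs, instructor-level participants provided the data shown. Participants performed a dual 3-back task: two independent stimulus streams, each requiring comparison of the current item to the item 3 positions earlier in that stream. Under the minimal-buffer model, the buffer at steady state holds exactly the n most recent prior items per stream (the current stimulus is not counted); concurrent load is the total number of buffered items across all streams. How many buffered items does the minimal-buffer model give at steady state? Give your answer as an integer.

Each stream's buffer holds its 3 most recent prior items.
Two independent streams: 2 × 3 = 6 buffered items at steady state.

6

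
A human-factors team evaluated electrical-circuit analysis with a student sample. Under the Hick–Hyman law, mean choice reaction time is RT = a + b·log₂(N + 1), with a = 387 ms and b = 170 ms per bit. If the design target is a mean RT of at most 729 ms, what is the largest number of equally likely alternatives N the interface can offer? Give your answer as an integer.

Set 387 + 170·log₂(N + 1) ≤ 729.
log₂(N + 1) ≤ (729 − 387) / 170 = 2.0118.
N + 1 ≤ 2^2.0118 = 4.0329.
N ≤ 3.0329, so the largest integer N is 3.

3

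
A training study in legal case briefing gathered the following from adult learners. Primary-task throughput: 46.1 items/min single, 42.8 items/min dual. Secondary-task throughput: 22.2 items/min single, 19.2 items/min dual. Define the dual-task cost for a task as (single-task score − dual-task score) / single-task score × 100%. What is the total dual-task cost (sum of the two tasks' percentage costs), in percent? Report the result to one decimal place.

Primary cost = (46.1 − 42.8) / 46.1 × 100% = 7.1584%.
Secondary cost = (22.2 − 19.2) / 22.2 × 100% = 13.5135%.
Total = 7.1584% + 13.5135% = 20.6719% ≈ 20.7%.

20.7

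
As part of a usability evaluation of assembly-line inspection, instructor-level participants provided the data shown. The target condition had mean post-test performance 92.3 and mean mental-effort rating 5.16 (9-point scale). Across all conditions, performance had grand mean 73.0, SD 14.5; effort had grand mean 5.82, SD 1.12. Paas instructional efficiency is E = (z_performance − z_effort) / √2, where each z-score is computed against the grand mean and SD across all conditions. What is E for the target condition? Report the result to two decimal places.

1.36

z_performance = (92.3 − 73.0) / 14.5 = 19.3000 / 14.5 = 1.3310.
z_effort = (5.16 − 5.82) / 1.12 = -0.6600 / 1.12 = -0.5893.
z_P − z_E = 1.3310 − (-0.5893) = 1.9203.
E = 1.9203 / √2 = 1.9203 / 1.41421 = 1.3579 ≈ 1.36.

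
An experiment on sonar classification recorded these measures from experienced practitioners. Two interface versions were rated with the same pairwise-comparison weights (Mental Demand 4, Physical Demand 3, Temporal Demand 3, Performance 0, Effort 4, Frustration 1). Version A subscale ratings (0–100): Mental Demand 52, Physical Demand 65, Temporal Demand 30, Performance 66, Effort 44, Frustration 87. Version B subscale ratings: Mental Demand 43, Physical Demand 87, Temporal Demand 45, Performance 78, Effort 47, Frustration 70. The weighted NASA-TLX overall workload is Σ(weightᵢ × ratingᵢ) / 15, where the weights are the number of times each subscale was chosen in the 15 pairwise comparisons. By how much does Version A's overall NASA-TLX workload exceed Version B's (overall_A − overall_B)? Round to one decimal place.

Version A weighted sum = 4·52 + 3·65 + 3·30 + 0·66 + 4·44 + 1·87 = 208 + 195 + 90 + 0 + 176 + 87 = 756; overall_A = 756/15 = 50.4000.
Version B weighted sum = 4·43 + 3·87 + 3·45 + 0·78 + 4·47 + 1·70 = 172 + 261 + 135 + 0 + 188 + 70 = 826; overall_B = 826/15 = 55.0667.
Difference = 50.4000 − 55.0667 = -4.6667 ≈ -4.7.

-4.7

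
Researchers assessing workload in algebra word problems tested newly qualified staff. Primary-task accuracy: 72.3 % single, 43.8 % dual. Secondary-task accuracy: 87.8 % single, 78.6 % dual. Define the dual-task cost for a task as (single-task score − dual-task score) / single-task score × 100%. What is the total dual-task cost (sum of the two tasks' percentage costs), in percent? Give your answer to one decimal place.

49.9

Primary cost = (72.3 − 43.8) / 72.3 × 100% = 39.4191%.
Secondary cost = (87.8 − 78.6) / 87.8 × 100% = 10.4784%.
Total = 39.4191% + 10.4784% = 49.8975% ≈ 49.9%.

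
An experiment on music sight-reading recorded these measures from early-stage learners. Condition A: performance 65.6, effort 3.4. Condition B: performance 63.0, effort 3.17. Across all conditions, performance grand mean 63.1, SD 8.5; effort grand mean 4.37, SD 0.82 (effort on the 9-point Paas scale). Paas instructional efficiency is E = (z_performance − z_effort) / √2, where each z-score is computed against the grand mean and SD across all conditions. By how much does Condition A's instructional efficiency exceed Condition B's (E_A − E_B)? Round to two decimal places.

0.02

Condition A: z_P = (65.6 − 63.1)/8.5 = 0.2941; z_E = (3.4 − 4.37)/0.82 = -1.1829; E_A = (0.2941 − (-1.1829))/√2 = 1.0444.
Condition B: z_P = (63.0 − 63.1)/8.5 = -0.0118; z_E = (3.17 − 4.37)/0.82 = -1.4634; E_B = (-0.0118 − (-1.4634))/√2 = 1.0264.
E_A − E_B = 1.0444 − 1.0264 = 0.0180 ≈ 0.02.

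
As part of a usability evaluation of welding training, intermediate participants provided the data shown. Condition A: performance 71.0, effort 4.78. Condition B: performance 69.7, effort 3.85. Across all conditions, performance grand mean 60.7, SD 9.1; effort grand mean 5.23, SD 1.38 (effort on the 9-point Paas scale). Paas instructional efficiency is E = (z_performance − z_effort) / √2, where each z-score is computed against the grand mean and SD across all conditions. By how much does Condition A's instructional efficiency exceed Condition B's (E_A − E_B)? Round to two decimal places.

-0.38

Condition A: z_P = (71.0 − 60.7)/9.1 = 1.1319; z_E = (4.78 − 5.23)/1.38 = -0.3261; E_A = (1.1319 − (-0.3261))/√2 = 1.0310.
Condition B: z_P = (69.7 − 60.7)/9.1 = 0.9890; z_E = (3.85 − 5.23)/1.38 = -1.0000; E_B = (0.9890 − (-1.0000))/√2 = 1.4064.
E_A − E_B = 1.0310 − 1.4064 = -0.3754 ≈ -0.38.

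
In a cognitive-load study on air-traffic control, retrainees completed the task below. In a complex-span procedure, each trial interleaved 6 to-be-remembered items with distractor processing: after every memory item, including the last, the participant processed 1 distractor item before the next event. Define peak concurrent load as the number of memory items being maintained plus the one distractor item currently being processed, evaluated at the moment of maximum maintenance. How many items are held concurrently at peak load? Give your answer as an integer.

7

Maintenance is greatest during the distractor(s) after memory item 6: all 6 memory items are being held.
One distractor item is concurrently being processed.
Peak concurrent load = 6 + 1 = 7 items.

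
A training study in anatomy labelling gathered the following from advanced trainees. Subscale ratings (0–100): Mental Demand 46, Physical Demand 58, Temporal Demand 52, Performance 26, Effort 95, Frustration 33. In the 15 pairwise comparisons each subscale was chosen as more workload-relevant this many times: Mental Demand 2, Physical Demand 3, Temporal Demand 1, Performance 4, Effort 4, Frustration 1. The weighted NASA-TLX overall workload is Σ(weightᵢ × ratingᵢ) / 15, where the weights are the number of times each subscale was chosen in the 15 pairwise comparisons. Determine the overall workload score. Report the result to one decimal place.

The tallies are the weights (they sum to 15).
Weighted sum = 2·46 + 3·58 + 1·52 + 4·26 + 4·95 + 1·33
            = 92 + 174 + 52 + 104 + 380 + 33 = 835.
Overall workload = 835 / 15 = 55.6667 ≈ 55.7.

55.7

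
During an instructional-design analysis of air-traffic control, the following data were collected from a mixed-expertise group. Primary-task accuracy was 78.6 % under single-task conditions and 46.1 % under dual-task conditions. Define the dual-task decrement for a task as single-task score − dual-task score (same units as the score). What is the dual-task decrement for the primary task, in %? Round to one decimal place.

Decrement = 78.6 − 46.1 = 32.5000 % ≈ 32.5 %.

32.5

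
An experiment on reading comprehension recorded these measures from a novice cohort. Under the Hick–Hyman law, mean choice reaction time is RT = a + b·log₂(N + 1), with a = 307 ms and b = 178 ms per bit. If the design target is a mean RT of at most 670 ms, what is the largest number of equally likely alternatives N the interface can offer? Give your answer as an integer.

3

Set 307 + 178·log₂(N + 1) ≤ 670.
log₂(N + 1) ≤ (670 − 307) / 178 = 2.0393.
N + 1 ≤ 2^2.0393 = 4.1105.
N ≤ 3.1105, so the largest integer N is 3.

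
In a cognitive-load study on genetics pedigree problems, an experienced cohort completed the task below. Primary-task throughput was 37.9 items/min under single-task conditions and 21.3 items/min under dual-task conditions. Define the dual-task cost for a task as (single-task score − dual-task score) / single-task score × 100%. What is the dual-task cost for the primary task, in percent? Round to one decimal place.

Cost = (37.9 − 21.3) / 37.9 × 100%
     = 16.6000 / 37.9 × 100% = 43.7995%.
≈ 43.8%.

43.8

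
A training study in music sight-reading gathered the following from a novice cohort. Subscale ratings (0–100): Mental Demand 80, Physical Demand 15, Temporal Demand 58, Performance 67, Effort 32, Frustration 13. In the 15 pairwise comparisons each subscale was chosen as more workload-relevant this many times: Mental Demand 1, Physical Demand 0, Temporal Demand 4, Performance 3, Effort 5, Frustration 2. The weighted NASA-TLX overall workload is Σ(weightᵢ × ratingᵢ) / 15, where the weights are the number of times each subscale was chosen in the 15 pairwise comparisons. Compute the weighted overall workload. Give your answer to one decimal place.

The tallies are the weights (they sum to 15).
Weighted sum = 1·80 + 0·15 + 4·58 + 3·67 + 5·32 + 2·13
            = 80 + 0 + 232 + 201 + 160 + 26 = 699.
Overall workload = 699 / 15 = 46.6000 ≈ 46.6.

46.6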